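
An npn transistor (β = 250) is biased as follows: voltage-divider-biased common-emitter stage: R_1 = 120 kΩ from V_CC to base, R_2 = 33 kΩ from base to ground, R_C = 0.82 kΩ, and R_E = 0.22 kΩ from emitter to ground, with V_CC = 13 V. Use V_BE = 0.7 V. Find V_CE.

Thevenize the base divider: V_Th = V_CC·R_2/(R_1+R_2) = 13×33/153 = 2.8 V, R_Th = R_1‖R_2 = 25.9 kΩ.
Base-emitter loop: V_Th = I_B·R_Th + V_BE + (β+1)I_B·R_E, so I_B = (2.8 − 0.7) / (25.9 + 251×0.22) = 0.0259 mA.
I_C = β·I_B = 250×0.0259 = 6.49 mA, and I_E = (β+1)I_B = 6.51 mA.
V_CE = V_CC − I_C·R_C − I_E·R_E = 13 − 6.49×0.82 − 6.51×0.22 = 6.25 V.
V_CE = 6.25 V > 0.2 V confirms active-region operation.

V_CE ≈ 6.2 V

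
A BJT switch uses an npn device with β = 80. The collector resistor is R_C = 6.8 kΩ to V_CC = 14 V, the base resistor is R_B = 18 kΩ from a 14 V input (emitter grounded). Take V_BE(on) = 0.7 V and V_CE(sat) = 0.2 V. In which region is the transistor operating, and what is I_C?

saturation; I_C ≈ 2 mA

Assume active: I_B = (14 − 0.7)/18 = 0.739 mA, giving I_C = β·I_B = 59.1 mA.
But then V_CE = 14 − 59.1×6.8 = -388 V < V_CE(sat) = 0.2 V — impossible in the active region.
So the transistor is saturated. With V_CE = 0.2 V, I_C = (V_CC − 0.2)/R_C = 13.8/6.8 = 2.03 mA.
Check: β·I_B = 59.1 mA > I_C = 2.03 mA, confirming saturation.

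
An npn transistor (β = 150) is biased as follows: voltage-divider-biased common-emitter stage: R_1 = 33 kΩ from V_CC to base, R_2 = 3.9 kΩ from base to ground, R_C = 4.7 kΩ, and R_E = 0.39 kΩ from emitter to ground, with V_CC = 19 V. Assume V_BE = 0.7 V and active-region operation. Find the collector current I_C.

I_C ≈ 3.1 mA

Thevenize the base divider: V_Th = V_CC·R_2/(R_1+R_2) = 19×3.9/36.9 = 2.01 V, R_Th = R_1‖R_2 = 3.49 kΩ.
Base-emitter loop: V_Th = I_B·R_Th + V_BE + (β+1)I_B·R_E, so I_B = (2.01 − 0.7) / (3.49 + 151×0.39) = 0.021 mA.
I_C = β·I_B = 150×0.021 = 3.15 mA, and I_E = (β+1)I_B = 3.17 mA.
V_CE = V_CC − I_C·R_C − I_E·R_E = 19 − 3.15×4.7 − 3.17×0.39 = 2.98 V.
V_CE = 2.98 V > 0.2 V confirms active-region operation.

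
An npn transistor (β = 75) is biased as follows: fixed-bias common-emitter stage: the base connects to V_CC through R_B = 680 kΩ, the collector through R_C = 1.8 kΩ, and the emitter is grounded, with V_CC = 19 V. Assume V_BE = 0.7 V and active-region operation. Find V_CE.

V_CE ≈ 15 V

Base loop: V_CC = I_B·R_B + V_BE, so I_B = (19 − 0.7)/680 kΩ = 0.0269 mA.
In the active region I_C = β·I_B = 75 × 0.0269 = 2.02 mA.
Collector loop: V_CE = V_CC − I_C·R_C = 19 − 2.02×1.8 = 15.4 V.
Since V_CE = 15.4 V > V_CE(sat) ≈ 0.2 V, the transistor is in the active region as assumed.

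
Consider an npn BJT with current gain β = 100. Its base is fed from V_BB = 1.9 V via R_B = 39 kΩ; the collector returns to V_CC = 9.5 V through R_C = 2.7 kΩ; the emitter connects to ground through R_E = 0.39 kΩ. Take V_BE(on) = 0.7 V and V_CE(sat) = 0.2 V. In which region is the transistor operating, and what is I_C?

active; I_C ≈ 1.5 mA

Assume active. Base-emitter loop: I_B = (V_BB − V_BE)/(R_B + (β+1)R_E) = (1.9 − 0.7)/(39 + 101×0.39) = 0.0153 mA.
I_C = β·I_B = 100×0.0153 = 1.53 mA.
V_CE = V_CC − I_C·R_C − I_E·R_E = 9.5 − 1.53×2.7 − 1.55×0.39 = 4.76 V > V_CE(sat), so the active-region assumption holds.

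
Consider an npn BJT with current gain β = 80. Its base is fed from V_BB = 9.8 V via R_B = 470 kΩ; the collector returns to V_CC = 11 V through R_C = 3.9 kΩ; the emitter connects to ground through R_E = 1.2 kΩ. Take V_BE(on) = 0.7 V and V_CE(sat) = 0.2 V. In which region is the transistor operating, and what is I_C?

Assume active. Base-emitter loop: I_B = (V_BB − V_BE)/(R_B + (β+1)R_E) = (9.8 − 0.7)/(470 + 81×1.2) = 0.016 mA.
I_C = β·I_B = 80×0.016 = 1.28 mA.
V_CE = V_CC − I_C·R_C − I_E·R_E = 11 − 1.28×3.9 − 1.3×1.2 = 4.43 V > V_CE(sat), so the active-region assumption holds.

active; I_C ≈ 1.3 mA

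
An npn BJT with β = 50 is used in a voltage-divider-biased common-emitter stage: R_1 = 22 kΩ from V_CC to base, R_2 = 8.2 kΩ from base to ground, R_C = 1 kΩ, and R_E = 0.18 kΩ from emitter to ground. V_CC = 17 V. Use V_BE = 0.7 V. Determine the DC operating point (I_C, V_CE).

Thevenize the base divider: V_Th = V_CC·R_2/(R_1+R_2) = 17×8.2/30.2 = 4.62 V, R_Th = R_1‖R_2 = 5.97 kΩ.
Base-emitter loop: V_Th = I_B·R_Th + V_BE + (β+1)I_B·R_E, so I_B = (4.62 − 0.7) / (5.97 + 51×0.18) = 0.258 mA.
I_C = β·I_B = 50×0.258 = 12.9 mA, and I_E = (β+1)I_B = 13.2 mA.
V_CE = V_CC − I_C·R_C − I_E·R_E = 17 − 12.9×1 − 13.2×0.18 = 1.71 V.
V_CE = 1.71 V > 0.2 V confirms active-region operation.

I_C ≈ 13 mA, V_CE ≈ 1.7 V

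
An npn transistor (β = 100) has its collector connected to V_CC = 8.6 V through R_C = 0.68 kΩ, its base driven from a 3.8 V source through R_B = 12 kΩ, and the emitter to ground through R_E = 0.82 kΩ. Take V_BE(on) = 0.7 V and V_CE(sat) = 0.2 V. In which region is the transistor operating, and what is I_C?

active; I_C ≈ 3.3 mA

Assume active. Base-emitter loop: I_B = (V_BB − V_BE)/(R_B + (β+1)R_E) = (3.8 − 0.7)/(12 + 101×0.82) = 0.0327 mA.
I_C = β·I_B = 100×0.0327 = 3.27 mA.
V_CE = V_CC − I_C·R_C − I_E·R_E = 8.6 − 3.27×0.68 − 3.3×0.82 = 3.67 V > V_CE(sat), so the active-region assumption holds.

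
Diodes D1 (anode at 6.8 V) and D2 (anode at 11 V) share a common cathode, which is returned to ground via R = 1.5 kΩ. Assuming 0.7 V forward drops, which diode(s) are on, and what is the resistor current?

Only D2 conducts; I_R ≈ 6.9 mA

Assume both conduct. Then node N would need to be at both 6.8−0.7 = 6.1 V and 11−0.7 = 10.3 V, which is impossible.
Assume only D2 conducts: V_N = 11 − 0.7 = 10.3 V, so I_R = 10.3/1.5 = 6.87 mA.
Check D1: its anode-to-cathode voltage is 6.8 − 10.3 = -3.5 V < 0.7 V, so it is off. The assumption is consistent.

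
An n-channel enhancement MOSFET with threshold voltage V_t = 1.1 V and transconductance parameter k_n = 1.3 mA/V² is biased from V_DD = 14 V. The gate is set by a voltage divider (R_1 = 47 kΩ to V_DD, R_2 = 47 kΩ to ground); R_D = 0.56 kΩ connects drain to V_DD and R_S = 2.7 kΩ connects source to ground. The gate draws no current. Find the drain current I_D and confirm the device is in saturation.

I_D ≈ 1.6 mA

V_G = V_DD·R_2/(R_1+R_2) = 14×47/94 = 7 V.
Assume saturation: I_D = (k_n/2)(V_GS − V_t)² with V_GS = V_G − I_D·R_S = 7 − 2.7·I_D.
Substituting gives 4.74·I_D² − 21.7·I_D + 22.6 = 0, with roots I_D = 1.6 or 2.98 mA.
The root I_D = 2.98 mA gives V_GS = -1.04 V ≤ V_t, so take I_D = 1.6 mA.
Then V_GS = 2.67 V and V_DS = V_DD − I_D(R_D+R_S) = 14 − 1.6×3.26 = 8.77 V.
Saturation requires V_DS ≥ V_GS − V_t = 1.57 V; 8.77 ≥ 1.57 ✓.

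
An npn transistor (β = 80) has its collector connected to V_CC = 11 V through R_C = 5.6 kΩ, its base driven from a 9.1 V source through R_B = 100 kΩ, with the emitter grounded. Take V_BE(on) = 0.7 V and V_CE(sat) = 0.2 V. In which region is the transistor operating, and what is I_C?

Assume active: I_B = (9.1 − 0.7)/100 = 0.084 mA, giving I_C = β·I_B = 6.72 mA.
But then V_CE = 11 − 6.72×5.6 = -26.6 V < V_CE(sat) = 0.2 V — impossible in the active region.
So the transistor is saturated. With V_CE = 0.2 V, I_C = (V_CC − 0.2)/R_C = 10.8/5.6 = 1.93 mA.
Check: β·I_B = 6.72 mA > I_C = 1.93 mA, confirming saturation.

saturation; I_C ≈ 1.9 mA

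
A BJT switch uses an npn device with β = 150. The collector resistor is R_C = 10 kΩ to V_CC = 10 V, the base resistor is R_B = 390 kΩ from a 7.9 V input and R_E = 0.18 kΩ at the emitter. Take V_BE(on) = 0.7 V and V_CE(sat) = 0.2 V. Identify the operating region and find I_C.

saturation; I_C ≈ 0.96 mA

Assume active: I_B = (7.9 − 0.7)/(390 + 151×0.18) = 0.0173 mA, I_C = β·I_B = 2.59 mA.
Then V_CE = 10 − 2.59×10 − 2.61×0.18 = -16.4 V < 0.2 V — the active assumption fails.
Re-solve with V_CE = 0.2 V. KCL at the emitter: V_E/R_E = (V_BB−0.7−V_E)/R_B + (V_CC−0.2−V_E)/R_C, giving V_E = 0.176 V.
I_C = (V_CC − 0.2 − V_E)/R_C = (9.8 − 0.176)/10 = 0.962 mA.
Check: I_B = (7.2 − 0.176)/390 = 0.018 mA, and β·I_B = 2.7 mA > I_C, confirming saturation.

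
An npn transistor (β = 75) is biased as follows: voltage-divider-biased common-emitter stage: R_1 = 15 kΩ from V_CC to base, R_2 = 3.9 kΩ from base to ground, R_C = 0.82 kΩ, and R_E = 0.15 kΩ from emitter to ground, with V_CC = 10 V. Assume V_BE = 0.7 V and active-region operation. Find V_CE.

V_CE ≈ 3.1 V

Thevenize the base divider: V_Th = V_CC·R_2/(R_1+R_2) = 10×3.9/18.9 = 2.06 V, R_Th = R_1‖R_2 = 3.1 kΩ.
Base-emitter loop: V_Th = I_B·R_Th + V_BE + (β+1)I_B·R_E, so I_B = (2.06 − 0.7) / (3.1 + 76×0.15) = 0.0941 mA.
I_C = β·I_B = 75×0.0941 = 7.05 mA, and I_E = (β+1)I_B = 7.15 mA.
V_CE = V_CC − I_C·R_C − I_E·R_E = 10 − 7.05×0.82 − 7.15×0.15 = 3.14 V.
V_CE = 3.14 V > 0.2 V confirms active-region operation.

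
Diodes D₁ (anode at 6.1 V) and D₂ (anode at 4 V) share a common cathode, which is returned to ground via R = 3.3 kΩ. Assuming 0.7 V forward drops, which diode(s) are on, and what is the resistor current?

Assume both conduct. Then node N would need to be at both 6.1−0.7 = 5.4 V and 4−0.7 = 3.3 V, which is impossible.
Assume only D₁ conducts: V_N = 6.1 − 0.7 = 5.4 V, so I_R = 5.4/3.3 = 1.64 mA.
Check D₂: its anode-to-cathode voltage is 4 − 5.4 = -1.4 V < 0.7 V, so it is off. The assumption is consistent.

Only D₁ conducts; I_R ≈ 1.6 mA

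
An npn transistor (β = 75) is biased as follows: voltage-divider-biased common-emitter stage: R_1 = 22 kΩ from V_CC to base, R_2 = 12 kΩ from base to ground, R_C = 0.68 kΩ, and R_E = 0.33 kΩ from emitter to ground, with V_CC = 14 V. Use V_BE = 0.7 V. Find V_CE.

V_CE ≈ 4.2 V

Thevenize the base divider: V_Th = V_CC·R_2/(R_1+R_2) = 14×12/34 = 4.94 V, R_Th = R_1‖R_2 = 7.76 kΩ.
Base-emitter loop: V_Th = I_B·R_Th + V_BE + (β+1)I_B·R_E, so I_B = (4.94 − 0.7) / (7.76 + 76×0.33) = 0.129 mA.
I_C = β·I_B = 75×0.129 = 9.68 mA, and I_E = (β+1)I_B = 9.81 mA.
V_CE = V_CC − I_C·R_C − I_E·R_E = 14 − 9.68×0.68 − 9.81×0.33 = 4.18 V.
V_CE = 4.18 V > 0.2 V confirms active-region operation.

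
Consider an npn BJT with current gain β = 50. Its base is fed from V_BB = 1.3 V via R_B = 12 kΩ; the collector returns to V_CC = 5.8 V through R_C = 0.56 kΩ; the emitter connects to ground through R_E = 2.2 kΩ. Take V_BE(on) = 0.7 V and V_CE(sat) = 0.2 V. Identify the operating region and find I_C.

Assume active. Base-emitter loop: I_B = (V_BB − V_BE)/(R_B + (β+1)R_E) = (1.3 − 0.7)/(12 + 51×2.2) = 0.00483 mA.
I_C = β·I_B = 50×0.00483 = 0.242 mA.
V_CE = V_CC − I_C·R_C − I_E·R_E = 5.8 − 0.242×0.56 − 0.246×2.2 = 5.12 V > V_CE(sat), so the active-region assumption holds.

active; I_C ≈ 0.24 mA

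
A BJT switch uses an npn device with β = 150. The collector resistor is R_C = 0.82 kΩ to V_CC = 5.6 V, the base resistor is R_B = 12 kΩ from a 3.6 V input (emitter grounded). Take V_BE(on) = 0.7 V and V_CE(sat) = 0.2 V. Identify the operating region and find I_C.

saturation; I_C ≈ 6.6 mA

Assume active: I_B = (3.6 − 0.7)/12 = 0.242 mA, giving I_C = β·I_B = 36.3 mA.
But then V_CE = 5.6 − 36.3×0.82 = -24.1 V < V_CE(sat) = 0.2 V — impossible in the active region.
So the transistor is saturated. With V_CE = 0.2 V, I_C = (V_CC − 0.2)/R_C = 5.4/0.82 = 6.59 mA.
Check: β·I_B = 36.3 mA > I_C = 6.59 mA, confirming saturation.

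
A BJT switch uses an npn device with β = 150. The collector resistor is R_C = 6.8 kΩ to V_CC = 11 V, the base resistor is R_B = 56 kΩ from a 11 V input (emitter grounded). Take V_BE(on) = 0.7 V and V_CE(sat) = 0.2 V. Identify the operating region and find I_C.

saturation; I_C ≈ 1.6 mA

Assume active: I_B = (11 − 0.7)/56 = 0.184 mA, giving I_C = β·I_B = 27.6 mA.
But then V_CE = 11 − 27.6×6.8 = -177 V < V_CE(sat) = 0.2 V — impossible in the active region.
So the transistor is saturated. With V_CE = 0.2 V, I_C = (V_CC − 0.2)/R_C = 10.8/6.8 = 1.59 mA.
Check: β·I_B = 27.6 mA > I_C = 1.59 mA, confirming saturation.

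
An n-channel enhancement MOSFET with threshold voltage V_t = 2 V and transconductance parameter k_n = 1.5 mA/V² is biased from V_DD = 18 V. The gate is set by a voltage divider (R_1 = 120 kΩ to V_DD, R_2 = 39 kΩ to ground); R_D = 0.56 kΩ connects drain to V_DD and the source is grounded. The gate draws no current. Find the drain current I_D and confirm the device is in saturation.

V_G = V_DD·R_2/(R_1+R_2) = 18×39/159 = 4.42 V. With the source grounded, V_GS = V_G = 4.42 V.
Assume saturation: I_D = (k_n/2)(V_GS − V_t)² = (1.5/2)×(4.42 − 2)² = 0.75×2.42² = 4.37 mA.
V_DS = V_DD − I_D·R_D = 18 − 4.37×0.56 = 15.6 V.
Saturation requires V_DS ≥ V_GS − V_t = 2.42 V; 15.6 ≥ 2.42 ✓.

I_D ≈ 4.4 mA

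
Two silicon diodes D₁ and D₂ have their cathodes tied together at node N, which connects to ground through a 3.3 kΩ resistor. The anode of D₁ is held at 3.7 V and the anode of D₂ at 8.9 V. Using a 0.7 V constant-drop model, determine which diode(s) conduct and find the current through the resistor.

Assume both conduct. Then node N would need to be at both 3.7−0.7 = 3 V and 8.9−0.7 = 8.2 V, which is impossible.
Assume only D₂ conducts: V_N = 8.9 − 0.7 = 8.2 V, so I_R = 8.2/3.3 = 2.48 mA.
Check D₁: its anode-to-cathode voltage is 3.7 − 8.2 = -4.5 V < 0.7 V, so it is off. The assumption is consistent.

Only D₂ conducts; I_R ≈ 2.5 mA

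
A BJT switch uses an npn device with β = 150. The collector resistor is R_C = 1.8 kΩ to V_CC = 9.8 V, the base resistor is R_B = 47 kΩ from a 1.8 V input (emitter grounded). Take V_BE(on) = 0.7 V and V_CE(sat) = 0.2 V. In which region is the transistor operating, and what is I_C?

active; I_C ≈ 3.5 mA

Assume active. Base-emitter loop: I_B = (V_BB − V_BE)/R_B = (1.8 − 0.7)/47 = 0.0234 mA.
I_C = β·I_B = 150×0.0234 = 3.51 mA.
V_CE = V_CC − I_C·R_C = 9.8 − 3.51×1.8 = 3.48 V > V_CE(sat), so the active-region assumption holds.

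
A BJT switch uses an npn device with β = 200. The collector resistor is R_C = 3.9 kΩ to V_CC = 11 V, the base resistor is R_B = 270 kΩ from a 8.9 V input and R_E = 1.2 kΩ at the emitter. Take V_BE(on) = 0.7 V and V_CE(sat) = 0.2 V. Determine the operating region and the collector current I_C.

Assume active: I_B = (8.9 − 0.7)/(270 + 201×1.2) = 0.016 mA, I_C = β·I_B = 3.21 mA.
Then V_CE = 11 − 3.21×3.9 − 3.22×1.2 = -5.38 V < 0.2 V — the active assumption fails.
Re-solve with V_CE = 0.2 V. KCL at the emitter: V_E/R_E = (V_BB−0.7−V_E)/R_B + (V_CC−0.2−V_E)/R_C, giving V_E = 2.56 V.
I_C = (V_CC − 0.2 − V_E)/R_C = (10.8 − 2.56)/3.9 = 2.11 mA.
Check: I_B = (8.2 − 2.56)/270 = 0.0209 mA, and β·I_B = 4.18 mA > I_C, confirming saturation.

saturation; I_C ≈ 2.1 mA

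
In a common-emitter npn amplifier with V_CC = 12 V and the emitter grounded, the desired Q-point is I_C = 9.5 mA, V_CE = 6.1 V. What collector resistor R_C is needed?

R_C ≈ 0.62 kΩ

Collector loop: V_CC = I_C·R_C + V_CE.
R_C = (V_CC − V_CE)/I_C = (12 − 6.1)/9.5 = 0.621 kΩ.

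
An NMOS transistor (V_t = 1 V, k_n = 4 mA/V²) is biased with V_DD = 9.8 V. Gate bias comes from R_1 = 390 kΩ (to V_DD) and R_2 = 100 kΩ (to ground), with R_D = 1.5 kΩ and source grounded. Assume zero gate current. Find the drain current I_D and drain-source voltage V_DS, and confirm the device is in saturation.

I_D ≈ 2 mA, V_DS ≈ 6.8 V

V_G = V_DD·R_2/(R_1+R_2) = 9.8×100/490 = 2 V. With the source grounded, V_GS = V_G = 2 V.
Assume saturation: I_D = (k_n/2)(V_GS − V_t)² = (4/2)×(2 − 1)² = 2×1² = 2 mA.
V_DS = V_DD − I_D·R_D = 9.8 − 2×1.5 = 6.8 V.
Saturation requires V_DS ≥ V_GS − V_t = 1 V; 6.8 ≥ 1 ✓.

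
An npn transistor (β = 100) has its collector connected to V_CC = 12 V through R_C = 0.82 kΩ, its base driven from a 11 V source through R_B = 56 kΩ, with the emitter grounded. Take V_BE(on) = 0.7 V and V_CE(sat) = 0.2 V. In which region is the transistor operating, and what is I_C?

Assume active: I_B = (11 − 0.7)/56 = 0.184 mA, giving I_C = β·I_B = 18.4 mA.
But then V_CE = 12 − 18.4×0.82 = -3.08 V < V_CE(sat) = 0.2 V — impossible in the active region.
So the transistor is saturated. With V_CE = 0.2 V, I_C = (V_CC − 0.2)/R_C = 11.8/0.82 = 14.4 mA.
Check: β·I_B = 18.4 mA > I_C = 14.4 mA, confirming saturation.

saturation; I_C ≈ 14 mA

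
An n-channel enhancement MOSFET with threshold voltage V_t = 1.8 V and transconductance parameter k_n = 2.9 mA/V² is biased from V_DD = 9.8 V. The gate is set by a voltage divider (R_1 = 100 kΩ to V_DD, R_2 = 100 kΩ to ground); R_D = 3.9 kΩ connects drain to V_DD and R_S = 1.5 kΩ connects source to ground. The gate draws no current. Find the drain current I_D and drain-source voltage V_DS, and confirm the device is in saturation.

I_D ≈ 1.4 mA, V_DS ≈ 2.2 V

V_G = V_DD·R_2/(R_1+R_2) = 9.8×100/200 = 4.9 V.
Assume saturation: I_D = (k_n/2)(V_GS − V_t)² with V_GS = V_G − I_D·R_S = 4.9 − 1.5·I_D.
Substituting gives 3.26·I_D² − 14.5·I_D + 13.9 = 0, with roots I_D = 1.41 or 3.03 mA.
The root I_D = 3.03 mA gives V_GS = 0.354 V ≤ V_t, so take I_D = 1.41 mA.
Then V_GS = 2.79 V and V_DS = V_DD − I_D(R_D+R_S) = 9.8 − 1.41×5.4 = 2.19 V.
Saturation requires V_DS ≥ V_GS − V_t = 0.986 V; 2.19 ≥ 0.986 ✓.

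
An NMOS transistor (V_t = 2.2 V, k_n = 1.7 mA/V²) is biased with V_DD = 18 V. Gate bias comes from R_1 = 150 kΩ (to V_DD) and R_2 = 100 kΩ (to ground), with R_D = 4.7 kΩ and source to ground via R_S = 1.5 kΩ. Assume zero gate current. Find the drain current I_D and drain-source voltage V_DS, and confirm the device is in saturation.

V_G = V_DD·R_2/(R_1+R_2) = 18×100/250 = 7.2 V.
Assume saturation: I_D = (k_n/2)(V_GS − V_t)² with V_GS = V_G − I_D·R_S = 7.2 − 1.5·I_D.
Substituting gives 1.91·I_D² − 13.8·I_D + 21.2 = 0, with roots I_D = 2.25 or 4.94 mA.
The root I_D = 4.94 mA gives V_GS = -0.211 V ≤ V_t, so take I_D = 2.25 mA.
Then V_GS = 3.83 V and V_DS = V_DD − I_D(R_D+R_S) = 18 − 2.25×6.2 = 4.06 V.
Saturation requires V_DS ≥ V_GS − V_t = 1.63 V; 4.06 ≥ 1.63 ✓.

I_D ≈ 2.2 mA, V_DS ≈ 4.1 V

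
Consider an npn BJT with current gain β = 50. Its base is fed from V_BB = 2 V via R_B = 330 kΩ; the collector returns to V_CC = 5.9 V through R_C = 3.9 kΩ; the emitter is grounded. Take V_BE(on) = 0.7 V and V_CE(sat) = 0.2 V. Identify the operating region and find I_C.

Assume active. Base-emitter loop: I_B = (V_BB − V_BE)/R_B = (2 − 0.7)/330 = 0.00394 mA.
I_C = β·I_B = 50×0.00394 = 0.197 mA.
V_CE = V_CC − I_C·R_C = 5.9 − 0.197×3.9 = 5.13 V > V_CE(sat), so the active-region assumption holds.

active; I_C ≈ 0.2 mA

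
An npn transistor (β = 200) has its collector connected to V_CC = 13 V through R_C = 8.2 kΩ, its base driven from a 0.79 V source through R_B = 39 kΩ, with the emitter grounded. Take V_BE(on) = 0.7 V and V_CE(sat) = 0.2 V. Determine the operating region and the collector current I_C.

Assume active. Base-emitter loop: I_B = (V_BB − V_BE)/R_B = (0.79 − 0.7)/39 = 0.00231 mA.
I_C = β·I_B = 200×0.00231 = 0.462 mA.
V_CE = V_CC − I_C·R_C = 13 − 0.462×8.2 = 9.22 V > V_CE(sat), so the active-region assumption holds.

active; I_C ≈ 0.46 mA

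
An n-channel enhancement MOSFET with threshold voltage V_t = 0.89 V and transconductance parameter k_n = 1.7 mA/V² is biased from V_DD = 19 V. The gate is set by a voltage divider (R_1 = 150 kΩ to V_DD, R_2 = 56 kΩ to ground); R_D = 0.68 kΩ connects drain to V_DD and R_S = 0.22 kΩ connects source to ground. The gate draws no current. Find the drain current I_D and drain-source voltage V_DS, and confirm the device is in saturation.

V_G = V_DD·R_2/(R_1+R_2) = 19×56/206 = 5.17 V.
Assume saturation: I_D = (k_n/2)(V_GS − V_t)² with V_GS = V_G − I_D·R_S = 5.17 − 0.22·I_D.
Substituting gives 0.0411·I_D² − 2.6·I_D + 15.5 = 0, with roots I_D = 6.68 or 56.5 mA.
The root I_D = 56.5 mA gives V_GS = -7.26 V ≤ V_t, so take I_D = 6.68 mA.
Then V_GS = 3.69 V and V_DS = V_DD − I_D(R_D+R_S) = 19 − 6.68×0.9 = 13 V.
Saturation requires V_DS ≥ V_GS − V_t = 2.8 V; 13 ≥ 2.8 ✓.

I_D ≈ 6.7 mA, V_DS ≈ 13 V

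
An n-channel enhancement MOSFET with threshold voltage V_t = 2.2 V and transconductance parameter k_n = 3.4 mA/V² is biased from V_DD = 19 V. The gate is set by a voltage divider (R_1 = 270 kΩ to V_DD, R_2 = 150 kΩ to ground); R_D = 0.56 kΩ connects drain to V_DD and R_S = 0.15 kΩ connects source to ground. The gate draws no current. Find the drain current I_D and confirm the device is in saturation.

I_D ≈ 12 mA

V_G = V_DD·R_2/(R_1+R_2) = 19×150/420 = 6.79 V.
Assume saturation: I_D = (k_n/2)(V_GS − V_t)² with V_GS = V_G − I_D·R_S = 6.79 − 0.15·I_D.
Substituting gives 0.0382·I_D² − 3.34·I_D + 35.7 = 0, with roots I_D = 12.5 or 74.8 mA.
The root I_D = 74.8 mA gives V_GS = -4.43 V ≤ V_t, so take I_D = 12.5 mA.
Then V_GS = 4.91 V and V_DS = V_DD − I_D(R_D+R_S) = 19 − 12.5×0.71 = 10.1 V.
Saturation requires V_DS ≥ V_GS − V_t = 2.71 V; 10.1 ≥ 2.71 ✓.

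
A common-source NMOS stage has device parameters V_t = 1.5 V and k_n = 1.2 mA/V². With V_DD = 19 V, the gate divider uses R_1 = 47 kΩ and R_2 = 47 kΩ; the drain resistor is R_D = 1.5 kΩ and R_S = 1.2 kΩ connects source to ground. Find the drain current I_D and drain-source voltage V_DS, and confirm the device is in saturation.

I_D ≈ 4.4 mA, V_DS ≈ 7.1 V

V_G = V_DD·R_2/(R_1+R_2) = 19×47/94 = 9.5 V.
Assume saturation: I_D = (k_n/2)(V_GS − V_t)² with V_GS = V_G − I_D·R_S = 9.5 − 1.2·I_D.
Substituting gives 0.864·I_D² − 12.5·I_D + 38.4 = 0, with roots I_D = 4.41 or 10.1 mA.
The root I_D = 10.1 mA gives V_GS = -2.6 V ≤ V_t, so take I_D = 4.41 mA.
Then V_GS = 4.21 V and V_DS = V_DD − I_D(R_D+R_S) = 19 − 4.41×2.7 = 7.1 V.
Saturation requires V_DS ≥ V_GS − V_t = 2.71 V; 7.1 ≥ 2.71 ✓.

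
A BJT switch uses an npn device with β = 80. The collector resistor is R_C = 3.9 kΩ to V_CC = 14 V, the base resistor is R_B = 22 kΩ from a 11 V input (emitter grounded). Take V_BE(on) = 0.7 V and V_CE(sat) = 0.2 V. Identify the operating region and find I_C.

Assume active: I_B = (11 − 0.7)/22 = 0.468 mA, giving I_C = β·I_B = 37.5 mA.
But then V_CE = 14 − 37.5×3.9 = -132 V < V_CE(sat) = 0.2 V — impossible in the active region.
So the transistor is saturated. With V_CE = 0.2 V, I_C = (V_CC − 0.2)/R_C = 13.8/3.9 = 3.54 mA.
Check: β·I_B = 37.5 mA > I_C = 3.54 mA, confirming saturation.

saturation; I_C ≈ 3.5 mA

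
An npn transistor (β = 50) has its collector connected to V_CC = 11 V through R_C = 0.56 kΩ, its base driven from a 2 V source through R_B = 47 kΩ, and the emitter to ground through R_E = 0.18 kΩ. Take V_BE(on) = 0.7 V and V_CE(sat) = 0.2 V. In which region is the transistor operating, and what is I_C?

active; I_C ≈ 1.2 mA

Assume active. Base-emitter loop: I_B = (V_BB − V_BE)/(R_B + (β+1)R_E) = (2 − 0.7)/(47 + 51×0.18) = 0.0231 mA.
I_C = β·I_B = 50×0.0231 = 1.16 mA.
V_CE = V_CC − I_C·R_C − I_E·R_E = 11 − 1.16×0.56 − 1.18×0.18 = 10.1 V > V_CE(sat), so the active-region assumption holds.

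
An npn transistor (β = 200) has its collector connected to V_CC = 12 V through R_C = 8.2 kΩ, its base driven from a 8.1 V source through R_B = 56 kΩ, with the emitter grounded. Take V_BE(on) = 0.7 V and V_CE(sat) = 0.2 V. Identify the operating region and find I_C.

saturation; I_C ≈ 1.4 mA

Assume active: I_B = (8.1 − 0.7)/56 = 0.132 mA, giving I_C = β·I_B = 26.4 mA.
But then V_CE = 12 − 26.4×8.2 = -205 V < V_CE(sat) = 0.2 V — impossible in the active region.
So the transistor is saturated. With V_CE = 0.2 V, I_C = (V_CC − 0.2)/R_C = 11.8/8.2 = 1.44 mA.
Check: β·I_B = 26.4 mA > I_C = 1.44 mA, confirming saturation.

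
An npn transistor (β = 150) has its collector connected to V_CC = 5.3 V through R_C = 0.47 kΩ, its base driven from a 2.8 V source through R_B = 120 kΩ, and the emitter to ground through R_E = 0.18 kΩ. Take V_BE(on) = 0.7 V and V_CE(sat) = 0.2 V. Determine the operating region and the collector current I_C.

active; I_C ≈ 2.1 mA

Assume active. Base-emitter loop: I_B = (V_BB − V_BE)/(R_B + (β+1)R_E) = (2.8 − 0.7)/(120 + 151×0.18) = 0.0143 mA.
I_C = β·I_B = 150×0.0143 = 2.14 mA.
V_CE = V_CC − I_C·R_C − I_E·R_E = 5.3 − 2.14×0.47 − 2.15×0.18 = 3.91 V > V_CE(sat), so the active-region assumption holds.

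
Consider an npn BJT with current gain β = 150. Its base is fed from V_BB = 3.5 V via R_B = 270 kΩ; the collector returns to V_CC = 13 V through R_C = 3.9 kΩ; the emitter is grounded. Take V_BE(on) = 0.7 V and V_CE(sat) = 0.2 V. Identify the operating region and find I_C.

active; I_C ≈ 1.6 mA

Assume active. Base-emitter loop: I_B = (V_BB − V_BE)/R_B = (3.5 − 0.7)/270 = 0.0104 mA.
I_C = β·I_B = 150×0.0104 = 1.56 mA.
V_CE = V_CC − I_C·R_C = 13 − 1.56×3.9 = 6.93 V > V_CE(sat), so the active-region assumption holds.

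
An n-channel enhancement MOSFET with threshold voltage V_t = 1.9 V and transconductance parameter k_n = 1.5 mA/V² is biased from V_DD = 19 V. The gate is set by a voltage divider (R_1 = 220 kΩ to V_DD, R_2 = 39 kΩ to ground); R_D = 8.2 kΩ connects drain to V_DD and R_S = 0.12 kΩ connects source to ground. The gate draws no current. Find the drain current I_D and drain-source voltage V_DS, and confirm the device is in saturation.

V_G = V_DD·R_2/(R_1+R_2) = 19×39/259 = 2.86 V.
Assume saturation: I_D = (k_n/2)(V_GS − V_t)² with V_GS = V_G − I_D·R_S = 2.86 − 0.12·I_D.
Substituting gives 0.0108·I_D² − 1.17·I_D + 0.693 = 0, with roots I_D = 0.594 or 108 mA.
The root I_D = 108 mA gives V_GS = -10.1 V ≤ V_t, so take I_D = 0.594 mA.
Then V_GS = 2.79 V and V_DS = V_DD − I_D(R_D+R_S) = 19 − 0.594×8.32 = 14.1 V.
Saturation requires V_DS ≥ V_GS − V_t = 0.89 V; 14.1 ≥ 0.89 ✓.

I_D ≈ 0.59 mA, V_DS ≈ 14 V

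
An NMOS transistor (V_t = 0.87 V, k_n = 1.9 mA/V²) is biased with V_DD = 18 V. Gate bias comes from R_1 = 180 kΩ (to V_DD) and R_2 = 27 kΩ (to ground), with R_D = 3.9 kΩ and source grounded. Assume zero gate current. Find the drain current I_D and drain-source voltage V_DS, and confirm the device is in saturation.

I_D ≈ 2.1 mA, V_DS ≈ 9.9 V

V_G = V_DD·R_2/(R_1+R_2) = 18×27/207 = 2.35 V. With the source grounded, V_GS = V_G = 2.35 V.
Assume saturation: I_D = (k_n/2)(V_GS − V_t)² = (1.9/2)×(2.35 − 0.87)² = 0.95×1.48² = 2.07 mA.
V_DS = V_DD − I_D·R_D = 18 − 2.07×3.9 = 9.91 V.
Saturation requires V_DS ≥ V_GS − V_t = 1.48 V; 9.91 ≥ 1.48 ✓.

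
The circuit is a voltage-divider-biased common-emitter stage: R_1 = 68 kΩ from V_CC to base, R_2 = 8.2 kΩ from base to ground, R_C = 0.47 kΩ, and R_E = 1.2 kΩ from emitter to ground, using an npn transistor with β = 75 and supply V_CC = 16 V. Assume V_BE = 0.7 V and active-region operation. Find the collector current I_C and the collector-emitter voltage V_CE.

I_C ≈ 0.78 mA, V_CE ≈ 15 V

Thevenize the base divider: V_Th = V_CC·R_2/(R_1+R_2) = 16×8.2/76.2 = 1.72 V, R_Th = R_1‖R_2 = 7.32 kΩ.
Base-emitter loop: V_Th = I_B·R_Th + V_BE + (β+1)I_B·R_E, so I_B = (1.72 − 0.7) / (7.32 + 76×1.2) = 0.0104 mA.
I_C = β·I_B = 75×0.0104 = 0.778 mA, and I_E = (β+1)I_B = 0.788 mA.
V_CE = V_CC − I_C·R_C − I_E·R_E = 16 − 0.778×0.47 − 0.788×1.2 = 14.7 V.
V_CE = 14.7 V > 0.2 V confirms active-region operation.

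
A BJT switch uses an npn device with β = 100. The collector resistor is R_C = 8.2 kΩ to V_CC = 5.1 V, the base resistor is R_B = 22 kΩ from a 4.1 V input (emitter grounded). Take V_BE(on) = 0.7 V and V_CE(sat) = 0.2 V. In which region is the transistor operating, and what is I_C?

saturation; I_C ≈ 0.6 mA

Assume active: I_B = (4.1 − 0.7)/22 = 0.155 mA, giving I_C = β·I_B = 15.5 mA.
But then V_CE = 5.1 − 15.5×8.2 = -122 V < V_CE(sat) = 0.2 V — impossible in the active region.
So the transistor is saturated. With V_CE = 0.2 V, I_C = (V_CC − 0.2)/R_C = 4.9/8.2 = 0.598 mA.
Check: β·I_B = 15.5 mA > I_C = 0.598 mA, confirming saturation.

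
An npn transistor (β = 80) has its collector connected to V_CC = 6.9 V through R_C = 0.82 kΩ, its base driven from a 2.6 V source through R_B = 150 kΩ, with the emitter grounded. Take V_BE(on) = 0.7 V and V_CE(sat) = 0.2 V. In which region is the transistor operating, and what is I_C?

active; I_C ≈ 1 mA

Assume active. Base-emitter loop: I_B = (V_BB − V_BE)/R_B = (2.6 − 0.7)/150 = 0.0127 mA.
I_C = β·I_B = 80×0.0127 = 1.01 mA.
V_CE = V_CC − I_C·R_C = 6.9 − 1.01×0.82 = 6.07 V > V_CE(sat), so the active-region assumption holds.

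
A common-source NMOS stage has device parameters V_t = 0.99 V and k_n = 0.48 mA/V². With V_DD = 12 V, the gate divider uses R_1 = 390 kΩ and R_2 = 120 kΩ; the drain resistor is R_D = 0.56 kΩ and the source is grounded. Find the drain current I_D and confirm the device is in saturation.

I_D ≈ 0.81 mA

V_G = V_DD·R_2/(R_1+R_2) = 12×120/510 = 2.82 V. With the source grounded, V_GS = V_G = 2.82 V.
Assume saturation: I_D = (k_n/2)(V_GS − V_t)² = (0.48/2)×(2.82 − 0.99)² = 0.24×1.83² = 0.807 mA.
V_DS = V_DD − I_D·R_D = 12 − 0.807×0.56 = 11.5 V.
Saturation requires V_DS ≥ V_GS − V_t = 1.83 V; 11.5 ≥ 1.83 ✓.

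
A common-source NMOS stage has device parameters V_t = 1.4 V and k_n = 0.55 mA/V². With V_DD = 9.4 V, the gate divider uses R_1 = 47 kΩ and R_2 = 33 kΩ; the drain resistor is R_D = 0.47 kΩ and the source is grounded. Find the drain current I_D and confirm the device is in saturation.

I_D ≈ 1.7 mA

V_G = V_DD·R_2/(R_1+R_2) = 9.4×33/80 = 3.88 V. With the source grounded, V_GS = V_G = 3.88 V.
Assume saturation: I_D = (k_n/2)(V_GS − V_t)² = (0.55/2)×(3.88 − 1.4)² = 0.275×2.48² = 1.69 mA.
V_DS = V_DD − I_D·R_D = 9.4 − 1.69×0.47 = 8.61 V.
Saturation requires V_DS ≥ V_GS − V_t = 2.48 V; 8.61 ≥ 2.48 ✓.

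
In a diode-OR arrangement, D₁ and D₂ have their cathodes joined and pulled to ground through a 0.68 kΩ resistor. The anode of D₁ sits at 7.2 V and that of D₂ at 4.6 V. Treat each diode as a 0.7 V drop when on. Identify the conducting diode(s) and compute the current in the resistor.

Assume both conduct. Then node N would need to be at both 7.2−0.7 = 6.5 V and 4.6−0.7 = 3.9 V, which is impossible.
Assume only D₁ conducts: V_N = 7.2 − 0.7 = 6.5 V, so I_R = 6.5/0.68 = 9.56 mA.
Check D₂: its anode-to-cathode voltage is 4.6 − 6.5 = -1.9 V < 0.7 V, so it is off. The assumption is consistent.

Only D₁ conducts; I_R ≈ 9.6 mA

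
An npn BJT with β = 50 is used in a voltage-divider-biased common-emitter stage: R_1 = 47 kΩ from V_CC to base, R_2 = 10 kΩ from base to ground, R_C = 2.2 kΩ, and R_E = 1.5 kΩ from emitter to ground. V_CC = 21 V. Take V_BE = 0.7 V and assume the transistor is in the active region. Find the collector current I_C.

Thevenize the base divider: V_Th = V_CC·R_2/(R_1+R_2) = 21×10/57 = 3.68 V, R_Th = R_1‖R_2 = 8.25 kΩ.
Base-emitter loop: V_Th = I_B·R_Th + V_BE + (β+1)I_B·R_E, so I_B = (3.68 − 0.7) / (8.25 + 51×1.5) = 0.0352 mA.
I_C = β·I_B = 50×0.0352 = 1.76 mA, and I_E = (β+1)I_B = 1.8 mA.
V_CE = V_CC − I_C·R_C − I_E·R_E = 21 − 1.76×2.2 − 1.8×1.5 = 14.4 V.
V_CE = 14.4 V > 0.2 V confirms active-region operation.

I_C ≈ 1.8 mA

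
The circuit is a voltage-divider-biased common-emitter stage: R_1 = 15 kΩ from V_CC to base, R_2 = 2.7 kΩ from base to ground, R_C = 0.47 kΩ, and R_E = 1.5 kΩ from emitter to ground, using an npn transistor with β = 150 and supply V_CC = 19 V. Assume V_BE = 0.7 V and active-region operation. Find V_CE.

Thevenize the base divider: V_Th = V_CC·R_2/(R_1+R_2) = 19×2.7/17.7 = 2.9 V, R_Th = R_1‖R_2 = 2.29 kΩ.
Base-emitter loop: V_Th = I_B·R_Th + V_BE + (β+1)I_B·R_E, so I_B = (2.9 − 0.7) / (2.29 + 151×1.5) = 0.00961 mA.
I_C = β·I_B = 150×0.00961 = 1.44 mA, and I_E = (β+1)I_B = 1.45 mA.
V_CE = V_CC − I_C·R_C − I_E·R_E = 19 − 1.44×0.47 − 1.45×1.5 = 16.1 V.
V_CE = 16.1 V > 0.2 V confirms active-region operation.

V_CE ≈ 16 V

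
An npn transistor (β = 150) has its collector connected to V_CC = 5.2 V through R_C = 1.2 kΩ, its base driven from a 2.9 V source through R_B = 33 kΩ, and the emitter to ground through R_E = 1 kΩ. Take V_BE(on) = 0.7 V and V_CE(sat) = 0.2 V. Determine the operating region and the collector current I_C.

Assume active. Base-emitter loop: I_B = (V_BB − V_BE)/(R_B + (β+1)R_E) = (2.9 − 0.7)/(33 + 151×1) = 0.012 mA.
I_C = β·I_B = 150×0.012 = 1.79 mA.
V_CE = V_CC − I_C·R_C − I_E·R_E = 5.2 − 1.79×1.2 − 1.81×1 = 1.24 V > V_CE(sat), so the active-region assumption holds.

active; I_C ≈ 1.8 mA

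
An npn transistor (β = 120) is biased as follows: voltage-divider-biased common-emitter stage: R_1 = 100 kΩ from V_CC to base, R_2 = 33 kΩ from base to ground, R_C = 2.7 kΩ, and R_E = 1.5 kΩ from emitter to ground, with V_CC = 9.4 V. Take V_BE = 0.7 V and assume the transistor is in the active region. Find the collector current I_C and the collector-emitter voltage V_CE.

I_C ≈ 0.95 mA, V_CE ≈ 5.4 V

Thevenize the base divider: V_Th = V_CC·R_2/(R_1+R_2) = 9.4×33/133 = 2.33 V, R_Th = R_1‖R_2 = 24.8 kΩ.
Base-emitter loop: V_Th = I_B·R_Th + V_BE + (β+1)I_B·R_E, so I_B = (2.33 − 0.7) / (24.8 + 121×1.5) = 0.00791 mA.
I_C = β·I_B = 120×0.00791 = 0.949 mA, and I_E = (β+1)I_B = 0.957 mA.
V_CE = V_CC − I_C·R_C − I_E·R_E = 9.4 − 0.949×2.7 − 0.957×1.5 = 5.4 V.
V_CE = 5.4 V > 0.2 V confirms active-region operation.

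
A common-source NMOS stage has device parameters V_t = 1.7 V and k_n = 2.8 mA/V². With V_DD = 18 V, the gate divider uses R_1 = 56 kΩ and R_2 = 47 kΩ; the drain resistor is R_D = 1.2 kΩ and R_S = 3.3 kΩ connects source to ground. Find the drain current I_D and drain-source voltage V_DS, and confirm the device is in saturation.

V_G = V_DD·R_2/(R_1+R_2) = 18×47/103 = 8.21 V.
Assume saturation: I_D = (k_n/2)(V_GS − V_t)² with V_GS = V_G − I_D·R_S = 8.21 − 3.3·I_D.
Substituting gives 15.2·I_D² − 61.2·I_D + 59.4 = 0, with roots I_D = 1.65 or 2.37 mA.
The root I_D = 2.37 mA gives V_GS = 0.399 V ≤ V_t, so take I_D = 1.65 mA.
Then V_GS = 2.78 V and V_DS = V_DD − I_D(R_D+R_S) = 18 − 1.65×4.5 = 10.6 V.
Saturation requires V_DS ≥ V_GS − V_t = 1.08 V; 10.6 ≥ 1.08 ✓.

I_D ≈ 1.6 mA, V_DS ≈ 11 V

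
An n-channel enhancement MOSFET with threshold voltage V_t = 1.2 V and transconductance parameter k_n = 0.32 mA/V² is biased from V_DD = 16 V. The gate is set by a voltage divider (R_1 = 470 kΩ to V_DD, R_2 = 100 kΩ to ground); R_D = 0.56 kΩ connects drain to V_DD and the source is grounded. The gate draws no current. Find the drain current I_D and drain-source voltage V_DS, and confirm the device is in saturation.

I_D ≈ 0.41 mA, V_DS ≈ 16 V

V_G = V_DD·R_2/(R_1+R_2) = 16×100/570 = 2.81 V. With the source grounded, V_GS = V_G = 2.81 V.
Assume saturation: I_D = (k_n/2)(V_GS − V_t)² = (0.32/2)×(2.81 − 1.2)² = 0.16×1.61² = 0.413 mA.
V_DS = V_DD − I_D·R_D = 16 − 0.413×0.56 = 15.8 V.
Saturation requires V_DS ≥ V_GS − V_t = 1.61 V; 15.8 ≥ 1.61 ✓.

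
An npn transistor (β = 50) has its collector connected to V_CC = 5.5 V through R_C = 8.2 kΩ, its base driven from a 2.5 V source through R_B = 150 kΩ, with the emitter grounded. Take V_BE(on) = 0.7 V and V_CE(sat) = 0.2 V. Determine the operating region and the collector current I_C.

active; I_C ≈ 0.6 mA

Assume active. Base-emitter loop: I_B = (V_BB − V_BE)/R_B = (2.5 − 0.7)/150 = 0.012 mA.
I_C = β·I_B = 50×0.012 = 0.6 mA.
V_CE = V_CC − I_C·R_C = 5.5 − 0.6×8.2 = 0.58 V > V_CE(sat), so the active-region assumption holds.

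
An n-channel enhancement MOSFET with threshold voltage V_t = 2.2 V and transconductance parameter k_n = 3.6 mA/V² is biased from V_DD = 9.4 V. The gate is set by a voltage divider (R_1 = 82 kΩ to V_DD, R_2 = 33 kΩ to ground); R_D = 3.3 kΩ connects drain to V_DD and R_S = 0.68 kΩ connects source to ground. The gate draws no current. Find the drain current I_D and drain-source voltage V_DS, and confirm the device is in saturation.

I_D ≈ 0.22 mA, V_DS ≈ 8.5 V

V_G = V_DD·R_2/(R_1+R_2) = 9.4×33/115 = 2.7 V.
Assume saturation: I_D = (k_n/2)(V_GS − V_t)² with V_GS = V_G − I_D·R_S = 2.7 − 0.68·I_D.
Substituting gives 0.832·I_D² − 2.22·I_D + 0.445 = 0, with roots I_D = 0.219 or 2.45 mA.
The root I_D = 2.45 mA gives V_GS = 1.03 V ≤ V_t, so take I_D = 0.219 mA.
Then V_GS = 2.55 V and V_DS = V_DD − I_D(R_D+R_S) = 9.4 − 0.219×3.98 = 8.53 V.
Saturation requires V_DS ≥ V_GS − V_t = 0.349 V; 8.53 ≥ 0.349 ✓.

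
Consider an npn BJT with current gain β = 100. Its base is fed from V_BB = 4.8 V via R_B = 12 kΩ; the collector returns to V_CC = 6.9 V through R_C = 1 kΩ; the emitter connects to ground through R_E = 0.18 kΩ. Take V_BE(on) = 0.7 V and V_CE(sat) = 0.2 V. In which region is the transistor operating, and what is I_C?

saturation; I_C ≈ 5.6 mA

Assume active: I_B = (4.8 − 0.7)/(12 + 101×0.18) = 0.136 mA, I_C = β·I_B = 13.6 mA.
Then V_CE = 6.9 − 13.6×1 − 13.7×0.18 = -9.15 V < 0.2 V — the active assumption fails.
Re-solve with V_CE = 0.2 V. KCL at the emitter: V_E/R_E = (V_BB−0.7−V_E)/R_B + (V_CC−0.2−V_E)/R_C, giving V_E = 1.06 V.
I_C = (V_CC − 0.2 − V_E)/R_C = (6.7 − 1.06)/1 = 5.64 mA.
Check: I_B = (4.1 − 1.06)/12 = 0.253 mA, and β·I_B = 25.3 mA > I_C, confirming saturation.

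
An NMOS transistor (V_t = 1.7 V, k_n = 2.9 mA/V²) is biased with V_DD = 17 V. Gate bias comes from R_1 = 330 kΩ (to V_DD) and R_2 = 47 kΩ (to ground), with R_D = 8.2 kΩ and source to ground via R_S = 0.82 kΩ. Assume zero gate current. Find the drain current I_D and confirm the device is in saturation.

V_G = V_DD·R_2/(R_1+R_2) = 17×47/377 = 2.12 V.
Assume saturation: I_D = (k_n/2)(V_GS − V_t)² with V_GS = V_G − I_D·R_S = 2.12 − 0.82·I_D.
Substituting gives 0.975·I_D² − 2·I_D + 0.255 = 0, with roots I_D = 0.137 or 1.91 mA.
The root I_D = 1.91 mA gives V_GS = 0.552 V ≤ V_t, so take I_D = 0.137 mA.
Then V_GS = 2.01 V and V_DS = V_DD − I_D(R_D+R_S) = 17 − 0.137×9.02 = 15.8 V.
Saturation requires V_DS ≥ V_GS − V_t = 0.307 V; 15.8 ≥ 0.307 ✓.

I_D ≈ 0.14 mA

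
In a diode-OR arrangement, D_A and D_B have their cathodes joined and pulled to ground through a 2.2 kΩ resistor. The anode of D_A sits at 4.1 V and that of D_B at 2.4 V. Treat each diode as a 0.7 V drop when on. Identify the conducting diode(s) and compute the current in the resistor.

Only D_A conducts; I_R ≈ 1.5 mA

Assume both conduct. Then node N would need to be at both 4.1−0.7 = 3.4 V and 2.4−0.7 = 1.7 V, which is impossible.
Assume only D_A conducts: V_N = 4.1 − 0.7 = 3.4 V, so I_R = 3.4/2.2 = 1.55 mA.
Check D_B: its anode-to-cathode voltage is 2.4 − 3.4 = -1 V < 0.7 V, so it is off. The assumption is consistent.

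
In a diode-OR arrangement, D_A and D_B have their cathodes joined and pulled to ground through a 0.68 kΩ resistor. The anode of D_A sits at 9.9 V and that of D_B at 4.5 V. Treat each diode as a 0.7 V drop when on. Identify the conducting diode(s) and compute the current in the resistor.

Assume both conduct. Then node N would need to be at both 9.9−0.7 = 9.2 V and 4.5−0.7 = 3.8 V, which is impossible.
Assume only D_A conducts: V_N = 9.9 − 0.7 = 9.2 V, so I_R = 9.2/0.68 = 13.5 mA.
Check D_B: its anode-to-cathode voltage is 4.5 − 9.2 = -4.7 V < 0.7 V, so it is off. The assumption is consistent.

Only D_A conducts; I_R ≈ 14 mA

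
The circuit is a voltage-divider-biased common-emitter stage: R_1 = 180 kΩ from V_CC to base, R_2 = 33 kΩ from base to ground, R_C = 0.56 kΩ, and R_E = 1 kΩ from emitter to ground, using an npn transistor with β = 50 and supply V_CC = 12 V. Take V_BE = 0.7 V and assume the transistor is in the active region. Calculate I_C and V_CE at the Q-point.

Thevenize the base divider: V_Th = V_CC·R_2/(R_1+R_2) = 12×33/213 = 1.86 V, R_Th = R_1‖R_2 = 27.9 kΩ.
Base-emitter loop: V_Th = I_B·R_Th + V_BE + (β+1)I_B·R_E, so I_B = (1.86 − 0.7) / (27.9 + 51×1) = 0.0147 mA.
I_C = β·I_B = 50×0.0147 = 0.735 mA, and I_E = (β+1)I_B = 0.749 mA.
V_CE = V_CC − I_C·R_C − I_E·R_E = 12 − 0.735×0.56 − 0.749×1 = 10.8 V.
V_CE = 10.8 V > 0.2 V confirms active-region operation.

I_C ≈ 0.73 mA, V_CE ≈ 11 V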